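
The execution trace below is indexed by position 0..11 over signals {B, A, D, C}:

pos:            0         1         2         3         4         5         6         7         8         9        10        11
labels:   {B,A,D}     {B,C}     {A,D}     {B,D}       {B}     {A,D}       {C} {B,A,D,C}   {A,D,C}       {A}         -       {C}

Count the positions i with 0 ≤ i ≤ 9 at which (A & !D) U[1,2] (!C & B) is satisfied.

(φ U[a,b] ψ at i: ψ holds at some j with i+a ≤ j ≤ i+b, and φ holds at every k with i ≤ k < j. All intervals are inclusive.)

Evaluate at each i in [0,9]:
  i=0: ✗ (no rhs in [1,2])
  i=1: ✗ (lhs fails at k=1 before rhs at j=3)
  i=2: ✗ (lhs fails at k=2 before rhs at j=3)
  i=3: ✗ (lhs fails at k=3 before rhs at j=4)
  i=4: ✗ (no rhs in [5,6])
  i=5: ✗ (no rhs in [6,7])
  i=6: ✗ (no rhs in [7,8])
  i=7: ✗ (no rhs in [8,9])
  i=8: ✗ (no rhs in [9,10])
  i=9: ✗ (no rhs in [10,11])
Positions where it holds: {} → 0.

0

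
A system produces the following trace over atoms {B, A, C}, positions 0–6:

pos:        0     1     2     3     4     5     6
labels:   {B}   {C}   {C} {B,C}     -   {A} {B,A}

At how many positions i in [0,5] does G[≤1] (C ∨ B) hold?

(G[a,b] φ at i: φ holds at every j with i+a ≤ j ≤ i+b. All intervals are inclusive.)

3

Evaluate at each i in [0,5]:
  i=0: ✓ (all of [0,1])
  i=1: ✓ (all of [1,2])
  i=2: ✓ (all of [2,3])
  i=3: ✗ (fails at j=4)
  i=4: ✗ (fails at j=4)
  i=5: ✗ (fails at j=5)
Positions where it holds: {0, 1, 2} → 3.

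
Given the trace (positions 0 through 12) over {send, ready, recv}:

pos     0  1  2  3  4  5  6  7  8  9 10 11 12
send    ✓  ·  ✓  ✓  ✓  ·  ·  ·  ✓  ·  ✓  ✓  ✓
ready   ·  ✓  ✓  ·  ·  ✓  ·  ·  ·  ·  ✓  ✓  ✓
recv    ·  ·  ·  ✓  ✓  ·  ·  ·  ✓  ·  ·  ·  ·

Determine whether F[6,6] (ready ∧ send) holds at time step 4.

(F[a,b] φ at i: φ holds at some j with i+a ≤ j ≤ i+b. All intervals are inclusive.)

True

Check (ready ∧ send) at each j in [10,10]:
  j=10: true
Found at j=10 → formula holds.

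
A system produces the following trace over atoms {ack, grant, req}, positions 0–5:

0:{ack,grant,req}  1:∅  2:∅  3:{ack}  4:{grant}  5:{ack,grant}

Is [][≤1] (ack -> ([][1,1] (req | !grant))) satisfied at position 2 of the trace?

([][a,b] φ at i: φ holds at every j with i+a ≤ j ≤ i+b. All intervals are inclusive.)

False

Check (ack -> ([][1,1] (req | !grant))) at every j in [2,3]:
  j=2: antecedent false → ✓
  j=3: antecedent true; consequent fails at 4 → ✗
Fails at j=3 → formula fails.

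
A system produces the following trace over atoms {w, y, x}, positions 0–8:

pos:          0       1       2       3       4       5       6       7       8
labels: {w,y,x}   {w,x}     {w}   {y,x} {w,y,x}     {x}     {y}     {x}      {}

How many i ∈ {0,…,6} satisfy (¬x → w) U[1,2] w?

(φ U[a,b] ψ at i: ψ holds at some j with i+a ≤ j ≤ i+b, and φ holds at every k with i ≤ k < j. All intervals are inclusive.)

4

Evaluate at each i in [0,6]:
  i=0: ✓ (rhs at j=1; lhs holds on [0,0])
  i=1: ✓ (rhs at j=2; lhs holds on [1,1])
  i=2: ✓ (rhs at j=4; lhs holds on [2,3])
  i=3: ✓ (rhs at j=4; lhs holds on [3,3])
  i=4: ✗ (no rhs in [5,6])
  i=5: ✗ (no rhs in [6,7])
  i=6: ✗ (no rhs in [7,8])
Positions where it holds: {0, 1, 2, 3} → 4.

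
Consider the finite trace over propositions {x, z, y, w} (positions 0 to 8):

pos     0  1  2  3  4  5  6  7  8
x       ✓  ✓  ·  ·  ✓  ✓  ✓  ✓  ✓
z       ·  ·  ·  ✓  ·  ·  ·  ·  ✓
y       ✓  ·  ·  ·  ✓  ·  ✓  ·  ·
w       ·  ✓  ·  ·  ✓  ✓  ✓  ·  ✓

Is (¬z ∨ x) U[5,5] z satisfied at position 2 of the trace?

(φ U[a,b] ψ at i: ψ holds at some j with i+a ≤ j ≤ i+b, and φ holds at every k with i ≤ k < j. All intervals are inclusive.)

Need some j in [7,7] with z, and (¬z ∨ x) at every k in [2,j-1].
  j=7: z false.
No j in the window works → until fails.

Does not hold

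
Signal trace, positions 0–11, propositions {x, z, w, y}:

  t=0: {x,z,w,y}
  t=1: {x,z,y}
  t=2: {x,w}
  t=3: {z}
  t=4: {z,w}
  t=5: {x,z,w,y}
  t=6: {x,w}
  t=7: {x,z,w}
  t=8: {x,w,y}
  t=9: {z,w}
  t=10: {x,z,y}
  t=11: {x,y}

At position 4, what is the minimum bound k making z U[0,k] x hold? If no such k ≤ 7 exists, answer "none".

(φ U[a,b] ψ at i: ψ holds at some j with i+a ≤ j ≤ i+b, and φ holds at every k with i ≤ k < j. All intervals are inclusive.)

1

Need earliest j ≥ 4 with x, and z at every k in [4,j-1].
  j=4: rhs fails.
  j=5: rhs holds; lhs holds on [4,4]. k = 1.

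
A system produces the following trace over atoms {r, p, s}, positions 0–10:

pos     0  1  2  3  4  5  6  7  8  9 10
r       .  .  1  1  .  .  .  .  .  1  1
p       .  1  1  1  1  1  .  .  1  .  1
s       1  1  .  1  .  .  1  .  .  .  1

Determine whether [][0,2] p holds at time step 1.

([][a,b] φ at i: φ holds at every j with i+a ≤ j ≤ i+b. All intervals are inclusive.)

Yes

Check p at every j in [1,3]:
  j=1: true
  j=2: true
  j=3: true
All positions satisfy it → formula holds.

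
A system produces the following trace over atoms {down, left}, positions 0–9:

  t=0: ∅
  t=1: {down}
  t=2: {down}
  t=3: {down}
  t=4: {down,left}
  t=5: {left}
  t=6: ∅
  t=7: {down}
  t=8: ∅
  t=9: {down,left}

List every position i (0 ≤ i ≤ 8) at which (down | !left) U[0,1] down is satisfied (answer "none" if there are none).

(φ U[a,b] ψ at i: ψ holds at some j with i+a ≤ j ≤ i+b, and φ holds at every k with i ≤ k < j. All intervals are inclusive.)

0, 1, 2, 3, 4, 6, 7, 8

Evaluate at each i in [0,8]:
  i=0: ✓ (rhs at j=1; lhs holds on [0,0])
  i=1: ✓ (rhs at j=1)
  i=2: ✓ (rhs at j=2)
  i=3: ✓ (rhs at j=3)
  i=4: ✓ (rhs at j=4)
  i=5: ✗ (no rhs in [5,6])
  i=6: ✓ (rhs at j=7; lhs holds on [6,6])
  i=7: ✓ (rhs at j=7)
  i=8: ✓ (rhs at j=9; lhs holds on [8,8])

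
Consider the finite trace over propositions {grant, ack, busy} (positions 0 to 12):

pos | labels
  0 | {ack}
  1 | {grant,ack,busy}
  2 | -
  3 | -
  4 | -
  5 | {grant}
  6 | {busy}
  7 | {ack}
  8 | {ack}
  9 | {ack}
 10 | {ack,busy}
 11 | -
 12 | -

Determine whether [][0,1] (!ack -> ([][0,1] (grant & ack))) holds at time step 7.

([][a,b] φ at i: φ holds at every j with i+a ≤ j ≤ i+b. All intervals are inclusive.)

Holds

Check (!ack -> ([][0,1] (grant & ack))) at every j in [7,8]:
  j=7: antecedent false → ✓
  j=8: antecedent false → ✓
All positions satisfy it → formula holds.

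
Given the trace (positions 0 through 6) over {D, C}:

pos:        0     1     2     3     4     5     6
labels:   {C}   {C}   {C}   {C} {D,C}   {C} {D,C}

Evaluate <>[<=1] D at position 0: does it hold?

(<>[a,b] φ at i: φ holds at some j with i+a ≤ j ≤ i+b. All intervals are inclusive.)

Check D at each j in [0,1]:
  j=0: false
  j=1: false
No position in the window satisfies it → formula fails.

Does not hold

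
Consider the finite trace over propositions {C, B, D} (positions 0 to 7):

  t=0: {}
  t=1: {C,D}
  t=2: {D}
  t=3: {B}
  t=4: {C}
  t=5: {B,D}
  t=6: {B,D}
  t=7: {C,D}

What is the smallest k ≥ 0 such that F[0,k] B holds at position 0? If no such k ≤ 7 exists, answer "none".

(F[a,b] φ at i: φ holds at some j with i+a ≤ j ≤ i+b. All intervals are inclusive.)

3

Scan j = 0,1,… for B:
  j=0: fails
  j=1: fails
  j=2: fails
  j=3: holds
First hit at j=3, so smallest k = 3-0 = 3.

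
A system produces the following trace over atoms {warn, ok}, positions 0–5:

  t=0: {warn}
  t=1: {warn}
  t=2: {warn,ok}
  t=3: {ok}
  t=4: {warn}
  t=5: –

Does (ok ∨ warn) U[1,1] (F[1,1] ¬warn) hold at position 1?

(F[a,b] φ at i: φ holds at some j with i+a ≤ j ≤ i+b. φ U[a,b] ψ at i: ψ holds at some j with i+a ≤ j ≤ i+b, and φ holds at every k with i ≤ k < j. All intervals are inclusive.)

Yes

Need some j in [2,2] with F[1,1] ¬warn, and (ok ∨ warn) at every k in [1,j-1].
  j=2: F[1,1] ¬warn holds; (ok ∨ warn) holds at every k in [1,1] → satisfied.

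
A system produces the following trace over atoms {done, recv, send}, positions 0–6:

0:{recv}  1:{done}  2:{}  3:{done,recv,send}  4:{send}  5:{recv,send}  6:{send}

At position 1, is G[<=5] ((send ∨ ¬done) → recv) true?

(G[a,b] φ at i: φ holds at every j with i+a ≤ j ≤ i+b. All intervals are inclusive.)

Check ((send ∨ ¬done) → recv) at every j in [1,6]:
  j=1: antecedent false → ✓
  j=2: antecedent true; consequent false → ✗
  j=3: antecedent true; consequent true → ✓
  j=4: antecedent true; consequent false → ✗
  j=5: antecedent true; consequent true → ✓
  j=6: antecedent true; consequent false → ✗
Fails at j=2 → formula fails.

No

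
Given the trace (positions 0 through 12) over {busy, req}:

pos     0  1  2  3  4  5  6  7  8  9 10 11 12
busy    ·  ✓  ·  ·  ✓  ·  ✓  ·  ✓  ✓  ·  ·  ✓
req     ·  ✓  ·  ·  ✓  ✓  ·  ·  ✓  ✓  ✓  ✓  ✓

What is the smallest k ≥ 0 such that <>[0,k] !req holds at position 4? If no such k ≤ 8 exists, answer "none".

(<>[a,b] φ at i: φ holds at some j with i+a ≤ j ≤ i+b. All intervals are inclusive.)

2

Scan j = 4,5,… for !req:
  j=4: fails
  j=5: fails
  j=6: holds
First hit at j=6, so smallest k = 6-4 = 2.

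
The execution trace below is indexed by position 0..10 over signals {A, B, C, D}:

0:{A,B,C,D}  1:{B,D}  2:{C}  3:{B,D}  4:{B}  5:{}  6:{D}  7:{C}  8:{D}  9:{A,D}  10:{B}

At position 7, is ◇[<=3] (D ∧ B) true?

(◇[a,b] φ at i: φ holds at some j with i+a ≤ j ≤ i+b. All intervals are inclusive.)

Check (D ∧ B) at each j in [7,10]:
  j=7: false
  j=8: false
  j=9: false
  j=10: false
No position in the window satisfies it → formula fails.

False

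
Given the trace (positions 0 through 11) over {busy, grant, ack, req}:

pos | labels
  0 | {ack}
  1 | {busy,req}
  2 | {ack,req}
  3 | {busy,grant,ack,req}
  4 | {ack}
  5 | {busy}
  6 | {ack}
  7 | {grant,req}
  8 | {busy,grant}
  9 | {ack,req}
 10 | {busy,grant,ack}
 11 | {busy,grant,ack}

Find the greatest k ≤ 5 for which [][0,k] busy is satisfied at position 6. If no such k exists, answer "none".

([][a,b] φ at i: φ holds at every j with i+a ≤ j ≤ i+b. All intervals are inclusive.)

busy must hold from j=6 onward; find where it first fails.
  j=6: fails → no k works.

none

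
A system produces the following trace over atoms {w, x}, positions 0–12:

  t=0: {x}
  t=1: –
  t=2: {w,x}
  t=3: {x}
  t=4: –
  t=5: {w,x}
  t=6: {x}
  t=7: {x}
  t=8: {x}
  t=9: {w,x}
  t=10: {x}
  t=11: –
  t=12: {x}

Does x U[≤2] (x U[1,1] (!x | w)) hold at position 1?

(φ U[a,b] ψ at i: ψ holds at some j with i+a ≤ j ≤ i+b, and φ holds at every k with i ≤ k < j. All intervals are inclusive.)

Does not hold

Need some j in [1,3] with (x U[1,1] (!x | w)), and x at every k in [1,j-1].
  j=1: (x U[1,1] (!x | w)) — fails.
  j=2: (x U[1,1] (!x | w)) — fails.
  j=3: (x U[1,1] (!x | w)) holds, but x fails at k=1 → not this j.
No j in the window works → until fails.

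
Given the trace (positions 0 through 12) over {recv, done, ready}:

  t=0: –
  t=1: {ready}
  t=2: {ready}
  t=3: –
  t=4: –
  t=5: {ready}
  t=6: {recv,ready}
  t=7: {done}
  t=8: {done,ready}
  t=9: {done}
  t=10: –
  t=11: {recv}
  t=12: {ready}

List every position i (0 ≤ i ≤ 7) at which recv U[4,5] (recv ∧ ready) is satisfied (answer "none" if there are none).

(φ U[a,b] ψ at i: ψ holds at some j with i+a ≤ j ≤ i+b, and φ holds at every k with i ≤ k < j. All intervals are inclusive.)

Evaluate at each i in [0,7]:
  i=0: ✗ (no rhs in [4,5])
  i=1: ✗ (lhs fails at k=1 before rhs at j=6)
  i=2: ✗ (lhs fails at k=2 before rhs at j=6)
  i=3: ✗ (no rhs in [7,8])
  i=4: ✗ (no rhs in [8,9])
  i=5: ✗ (no rhs in [9,10])
  i=6: ✗ (no rhs in [10,11])
  i=7: ✗ (no rhs in [11,12])

none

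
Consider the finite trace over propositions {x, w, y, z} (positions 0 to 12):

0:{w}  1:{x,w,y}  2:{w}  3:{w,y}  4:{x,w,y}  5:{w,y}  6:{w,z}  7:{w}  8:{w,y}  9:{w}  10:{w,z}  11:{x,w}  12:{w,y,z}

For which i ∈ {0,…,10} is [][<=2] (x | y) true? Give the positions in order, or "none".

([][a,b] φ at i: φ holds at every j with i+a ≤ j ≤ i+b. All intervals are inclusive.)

3

Evaluate at each i in [0,10]:
  i=0: ✗ (fails at j=0)
  i=1: ✗ (fails at j=2)
  i=2: ✗ (fails at j=2)
  i=3: ✓ (all of [3,5])
  i=4: ✗ (fails at j=6)
  i=5: ✗ (fails at j=6)
  i=6: ✗ (fails at j=6)
  i=7: ✗ (fails at j=7)
  i=8: ✗ (fails at j=9)
  i=9: ✗ (fails at j=9)
  i=10: ✗ (fails at j=10)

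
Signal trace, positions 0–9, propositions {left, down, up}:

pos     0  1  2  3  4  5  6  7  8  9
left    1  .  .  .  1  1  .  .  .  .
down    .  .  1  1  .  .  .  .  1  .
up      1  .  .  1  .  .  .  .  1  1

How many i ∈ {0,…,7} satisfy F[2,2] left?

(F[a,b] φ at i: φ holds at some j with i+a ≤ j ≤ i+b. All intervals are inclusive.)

Evaluate at each i in [0,7]:
  i=0: ✗ (none in [2,2])
  i=1: ✗ (none in [3,3])
  i=2: ✓ (witness j=4)
  i=3: ✓ (witness j=5)
  i=4: ✗ (none in [6,6])
  i=5: ✗ (none in [7,7])
  i=6: ✗ (none in [8,8])
  i=7: ✗ (none in [9,9])
Positions where it holds: {2, 3} → 2.

2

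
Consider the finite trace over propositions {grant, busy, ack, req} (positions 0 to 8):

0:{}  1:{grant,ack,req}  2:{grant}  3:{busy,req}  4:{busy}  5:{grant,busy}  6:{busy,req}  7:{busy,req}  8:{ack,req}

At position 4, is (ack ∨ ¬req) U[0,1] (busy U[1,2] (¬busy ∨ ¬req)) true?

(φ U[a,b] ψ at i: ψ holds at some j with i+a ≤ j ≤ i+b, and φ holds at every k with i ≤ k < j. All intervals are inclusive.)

True

Need some j in [4,5] with (busy U[1,2] (¬busy ∨ ¬req)), and (ack ∨ ¬req) at every k in [4,j-1].
  j=4: (busy U[1,2] (¬busy ∨ ¬req)) holds; no prefix to check → satisfied.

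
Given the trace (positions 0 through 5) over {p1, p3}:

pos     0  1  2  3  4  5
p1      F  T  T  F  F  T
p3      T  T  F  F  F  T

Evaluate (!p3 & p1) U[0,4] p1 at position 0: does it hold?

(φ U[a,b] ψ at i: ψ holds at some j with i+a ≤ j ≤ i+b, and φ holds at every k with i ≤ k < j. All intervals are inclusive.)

Need some j in [0,4] with p1, and (!p3 & p1) at every k in [0,j-1].
  j=0: p1 false.
  j=1: p1 holds, but (!p3 & p1) fails at k=0 → not this j.
  j=2: p1 holds, but (!p3 & p1) fails at k=0 → not this j.
  j=3: p1 false.
  j=4: p1 false.
No j in the window works → until fails.

Does not hold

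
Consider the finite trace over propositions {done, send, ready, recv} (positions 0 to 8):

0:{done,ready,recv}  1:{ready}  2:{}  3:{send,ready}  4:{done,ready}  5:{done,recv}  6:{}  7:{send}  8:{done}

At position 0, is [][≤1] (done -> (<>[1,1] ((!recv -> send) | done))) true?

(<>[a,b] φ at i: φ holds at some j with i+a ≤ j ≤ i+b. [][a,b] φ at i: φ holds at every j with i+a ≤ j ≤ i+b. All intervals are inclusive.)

Does not hold

Check (done -> (<>[1,1] ((!recv -> send) | done))) at every j in [0,1]:
  j=0: antecedent true; consequent fails (none in [1,1]) → ✗
  j=1: antecedent false → ✓
Fails at j=0 → formula fails.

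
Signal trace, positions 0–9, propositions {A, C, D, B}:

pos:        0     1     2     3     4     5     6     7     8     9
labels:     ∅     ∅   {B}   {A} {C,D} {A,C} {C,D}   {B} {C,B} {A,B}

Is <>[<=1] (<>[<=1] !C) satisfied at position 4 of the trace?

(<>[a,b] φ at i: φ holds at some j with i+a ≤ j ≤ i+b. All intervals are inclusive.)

Check <>[<=1] !C at each j in [4,5]:
  j=4: fails (none in [4,5])
  j=5: fails (none in [5,6])
No position in the window satisfies it → formula fails.

Does not hold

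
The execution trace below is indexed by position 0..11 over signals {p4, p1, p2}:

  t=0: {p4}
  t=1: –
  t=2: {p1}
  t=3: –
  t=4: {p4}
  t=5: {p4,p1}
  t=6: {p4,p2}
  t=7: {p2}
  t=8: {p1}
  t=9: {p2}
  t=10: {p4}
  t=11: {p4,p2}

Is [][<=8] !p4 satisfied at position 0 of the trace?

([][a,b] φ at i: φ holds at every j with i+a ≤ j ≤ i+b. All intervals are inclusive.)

False

Check !p4 at every j in [0,8]:
  j=0: false
  j=1: true
  j=2: true
  j=3: true
  j=4: false
  j=5: false
  j=6: false
  j=7: true
  j=8: true
Fails at j=0 → formula fails.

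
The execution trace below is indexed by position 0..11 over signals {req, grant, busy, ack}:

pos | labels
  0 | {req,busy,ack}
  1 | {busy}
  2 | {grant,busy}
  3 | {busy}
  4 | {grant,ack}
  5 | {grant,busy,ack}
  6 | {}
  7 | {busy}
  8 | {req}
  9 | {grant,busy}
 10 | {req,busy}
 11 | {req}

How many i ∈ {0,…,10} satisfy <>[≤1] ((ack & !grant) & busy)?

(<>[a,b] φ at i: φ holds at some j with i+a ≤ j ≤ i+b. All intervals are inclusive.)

Evaluate at each i in [0,10]:
  i=0: ✓ (witness j=0)
  i=1: ✗ (none in [1,2])
  i=2: ✗ (none in [2,3])
  i=3: ✗ (none in [3,4])
  i=4: ✗ (none in [4,5])
  i=5: ✗ (none in [5,6])
  i=6: ✗ (none in [6,7])
  i=7: ✗ (none in [7,8])
  i=8: ✗ (none in [8,9])
  i=9: ✗ (none in [9,10])
  i=10: ✗ (none in [10,11])
Positions where it holds: {0} → 1.

1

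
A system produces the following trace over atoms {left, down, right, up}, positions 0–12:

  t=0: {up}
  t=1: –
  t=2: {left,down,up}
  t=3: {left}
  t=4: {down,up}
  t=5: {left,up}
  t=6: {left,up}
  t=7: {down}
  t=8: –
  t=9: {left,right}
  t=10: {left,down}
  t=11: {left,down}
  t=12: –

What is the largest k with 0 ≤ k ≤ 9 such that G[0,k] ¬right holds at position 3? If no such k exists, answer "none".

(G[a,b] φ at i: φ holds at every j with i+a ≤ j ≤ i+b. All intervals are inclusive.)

5

¬right must hold from j=3 onward; find where it first fails.
  j=3: holds
  j=4: holds
  j=5: holds
  j=6: holds
  j=7: holds
  j=8: holds
  j=9: fails
Holds on [3,8], so largest k = 5.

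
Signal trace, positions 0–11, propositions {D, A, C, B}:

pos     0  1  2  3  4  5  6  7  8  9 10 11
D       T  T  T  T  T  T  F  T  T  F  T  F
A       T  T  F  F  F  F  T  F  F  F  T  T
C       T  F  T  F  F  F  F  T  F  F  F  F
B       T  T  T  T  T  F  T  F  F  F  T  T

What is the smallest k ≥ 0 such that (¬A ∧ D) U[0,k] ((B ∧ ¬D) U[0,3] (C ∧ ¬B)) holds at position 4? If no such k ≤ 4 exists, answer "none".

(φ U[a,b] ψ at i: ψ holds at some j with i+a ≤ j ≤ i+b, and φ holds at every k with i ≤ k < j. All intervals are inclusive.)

Need earliest j ≥ 4 with ((B ∧ ¬D) U[0,3] (C ∧ ¬B)), and (¬A ∧ D) at every k in [4,j-1].
  j=4: rhs fails.
  j=5: rhs fails.
  j=6: rhs holds; lhs holds on [4,5]. k = 2.

2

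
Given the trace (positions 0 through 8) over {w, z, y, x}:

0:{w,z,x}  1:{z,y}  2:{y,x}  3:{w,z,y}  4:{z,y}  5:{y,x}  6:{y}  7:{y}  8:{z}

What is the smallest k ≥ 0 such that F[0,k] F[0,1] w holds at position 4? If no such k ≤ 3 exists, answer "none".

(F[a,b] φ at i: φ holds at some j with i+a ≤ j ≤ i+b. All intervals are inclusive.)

none

Scan j = 4,5,… for F[0,1] w:
  j=4: fails
  j=5: fails
  j=6: fails
  j=7: fails
No j in [4,7] satisfies it → none.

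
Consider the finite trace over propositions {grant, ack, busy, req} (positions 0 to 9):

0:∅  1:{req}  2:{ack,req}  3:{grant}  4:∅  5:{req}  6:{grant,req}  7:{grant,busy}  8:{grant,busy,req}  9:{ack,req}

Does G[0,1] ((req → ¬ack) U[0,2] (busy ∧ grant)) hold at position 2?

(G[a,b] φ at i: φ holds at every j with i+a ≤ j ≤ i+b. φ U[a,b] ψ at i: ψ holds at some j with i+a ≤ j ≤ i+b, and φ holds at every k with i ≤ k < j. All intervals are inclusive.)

No

Check ((req → ¬ack) U[0,2] (busy ∧ grant)) at every j in [2,3]:
  j=2: fails
  j=3: fails
Fails at j=2 → formula fails.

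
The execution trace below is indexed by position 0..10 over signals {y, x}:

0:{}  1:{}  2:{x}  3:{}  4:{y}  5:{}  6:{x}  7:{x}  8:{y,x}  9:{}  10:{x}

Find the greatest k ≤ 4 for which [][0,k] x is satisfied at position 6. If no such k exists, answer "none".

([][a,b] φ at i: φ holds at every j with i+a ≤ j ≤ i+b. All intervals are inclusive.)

x must hold from j=6 onward; find where it first fails.
  j=6: holds
  j=7: holds
  j=8: holds
  j=9: fails
Holds on [6,8], so largest k = 2.

2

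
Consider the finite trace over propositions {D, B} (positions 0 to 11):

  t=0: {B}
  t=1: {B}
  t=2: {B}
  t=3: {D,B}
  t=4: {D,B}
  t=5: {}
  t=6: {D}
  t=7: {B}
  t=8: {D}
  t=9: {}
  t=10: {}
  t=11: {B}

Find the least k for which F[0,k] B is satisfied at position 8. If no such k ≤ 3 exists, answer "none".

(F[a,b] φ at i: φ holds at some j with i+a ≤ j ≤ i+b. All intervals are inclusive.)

3

Scan j = 8,9,… for B:
  j=8: fails
  j=9: fails
  j=10: fails
  j=11: holds
First hit at j=11, so smallest k = 11-8 = 3.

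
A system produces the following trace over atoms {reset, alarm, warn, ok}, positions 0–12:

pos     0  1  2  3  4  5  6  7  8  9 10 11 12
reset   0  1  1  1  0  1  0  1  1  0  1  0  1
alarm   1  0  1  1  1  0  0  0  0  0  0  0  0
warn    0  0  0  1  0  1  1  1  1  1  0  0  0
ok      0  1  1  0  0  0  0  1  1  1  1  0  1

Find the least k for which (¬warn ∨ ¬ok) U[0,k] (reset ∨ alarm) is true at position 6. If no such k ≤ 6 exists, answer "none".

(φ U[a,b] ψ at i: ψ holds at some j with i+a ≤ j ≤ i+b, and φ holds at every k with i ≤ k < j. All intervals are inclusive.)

1

Need earliest j ≥ 6 with (reset ∨ alarm), and (¬warn ∨ ¬ok) at every k in [6,j-1].
  j=6: rhs fails.
  j=7: rhs holds; lhs holds on [6,6]. k = 1.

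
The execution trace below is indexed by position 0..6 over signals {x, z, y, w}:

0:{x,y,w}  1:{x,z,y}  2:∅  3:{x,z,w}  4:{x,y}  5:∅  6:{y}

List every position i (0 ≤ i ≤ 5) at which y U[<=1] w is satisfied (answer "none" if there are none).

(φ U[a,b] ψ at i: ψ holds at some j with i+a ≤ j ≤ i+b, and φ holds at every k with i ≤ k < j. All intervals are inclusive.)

0, 3

Evaluate at each i in [0,5]:
  i=0: ✓ (rhs at j=0)
  i=1: ✗ (no rhs in [1,2])
  i=2: ✗ (lhs fails at k=2 before rhs at j=3)
  i=3: ✓ (rhs at j=3)
  i=4: ✗ (no rhs in [4,5])
  i=5: ✗ (no rhs in [5,6])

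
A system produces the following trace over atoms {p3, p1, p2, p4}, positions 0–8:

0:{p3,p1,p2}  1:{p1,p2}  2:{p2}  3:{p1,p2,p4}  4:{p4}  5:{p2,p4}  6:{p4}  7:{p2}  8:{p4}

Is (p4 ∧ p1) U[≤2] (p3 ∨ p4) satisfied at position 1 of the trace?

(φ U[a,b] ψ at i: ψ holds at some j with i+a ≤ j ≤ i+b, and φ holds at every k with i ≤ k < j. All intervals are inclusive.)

False

Need some j in [1,3] with (p3 ∨ p4), and (p4 ∧ p1) at every k in [1,j-1].
  j=1: (p3 ∨ p4) false.
  j=2: (p3 ∨ p4) false.
  j=3: (p3 ∨ p4) holds, but (p4 ∧ p1) fails at k=1 → not this j.
No j in the window works → until fails.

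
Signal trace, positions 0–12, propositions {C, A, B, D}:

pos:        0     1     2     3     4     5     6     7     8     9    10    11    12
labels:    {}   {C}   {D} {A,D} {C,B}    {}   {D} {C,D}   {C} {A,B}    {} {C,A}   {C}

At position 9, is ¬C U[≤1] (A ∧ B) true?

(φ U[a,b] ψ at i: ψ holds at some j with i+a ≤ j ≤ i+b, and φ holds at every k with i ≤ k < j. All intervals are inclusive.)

Yes

Need some j in [9,10] with (A ∧ B), and ¬C at every k in [9,j-1].
  j=9: (A ∧ B) holds; no prefix to check → satisfied.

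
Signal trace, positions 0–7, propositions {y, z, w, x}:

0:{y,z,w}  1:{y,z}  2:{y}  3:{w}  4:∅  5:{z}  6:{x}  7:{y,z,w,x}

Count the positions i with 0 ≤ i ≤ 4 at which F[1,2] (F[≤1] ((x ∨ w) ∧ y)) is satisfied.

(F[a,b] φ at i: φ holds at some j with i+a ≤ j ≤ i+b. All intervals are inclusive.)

1

Evaluate at each i in [0,4]:
  i=0: ✗ (none in [1,2])
  i=1: ✗ (none in [2,3])
  i=2: ✗ (none in [3,4])
  i=3: ✗ (none in [4,5])
  i=4: ✓ (witness j=6)
Positions where it holds: {4} → 1.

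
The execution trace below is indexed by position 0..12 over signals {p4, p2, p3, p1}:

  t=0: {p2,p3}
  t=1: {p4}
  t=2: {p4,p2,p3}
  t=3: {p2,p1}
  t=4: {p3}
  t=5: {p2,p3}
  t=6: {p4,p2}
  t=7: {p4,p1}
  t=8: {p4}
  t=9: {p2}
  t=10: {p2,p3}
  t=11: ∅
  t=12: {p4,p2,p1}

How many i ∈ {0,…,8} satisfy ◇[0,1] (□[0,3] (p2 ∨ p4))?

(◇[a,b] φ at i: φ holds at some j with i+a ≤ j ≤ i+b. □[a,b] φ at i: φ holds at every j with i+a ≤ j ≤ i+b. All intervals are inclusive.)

Evaluate at each i in [0,8]:
  i=0: ✓ (witness j=0)
  i=1: ✗ (none in [1,2])
  i=2: ✗ (none in [2,3])
  i=3: ✗ (none in [3,4])
  i=4: ✓ (witness j=5)
  i=5: ✓ (witness j=5)
  i=6: ✓ (witness j=6)
  i=7: ✓ (witness j=7)
  i=8: ✗ (none in [8,9])
Positions where it holds: {0, 4, 5, 6, 7} → 5.

5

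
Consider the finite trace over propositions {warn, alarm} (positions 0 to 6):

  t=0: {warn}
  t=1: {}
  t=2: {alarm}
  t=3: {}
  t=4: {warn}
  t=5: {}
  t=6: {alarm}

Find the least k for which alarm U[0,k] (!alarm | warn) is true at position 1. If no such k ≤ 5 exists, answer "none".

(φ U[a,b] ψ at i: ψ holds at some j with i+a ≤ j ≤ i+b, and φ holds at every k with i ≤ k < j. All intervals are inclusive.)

Need earliest j ≥ 1 with (!alarm | warn), and alarm at every k in [1,j-1].
  j=1: rhs holds (empty prefix). k = 0.

0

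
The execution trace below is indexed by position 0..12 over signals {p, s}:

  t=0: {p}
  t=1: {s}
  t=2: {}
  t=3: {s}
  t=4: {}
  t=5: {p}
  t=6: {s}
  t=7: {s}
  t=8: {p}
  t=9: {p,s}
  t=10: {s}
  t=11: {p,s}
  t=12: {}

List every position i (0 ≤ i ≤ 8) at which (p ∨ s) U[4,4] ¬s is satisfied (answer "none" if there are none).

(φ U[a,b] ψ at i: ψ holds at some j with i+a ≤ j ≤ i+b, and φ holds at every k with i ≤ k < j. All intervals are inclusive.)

Evaluate at each i in [0,8]:
  i=0: ✗ (lhs fails at k=2 before rhs at j=4)
  i=1: ✗ (lhs fails at k=2 before rhs at j=5)
  i=2: ✗ (no rhs in [6,6])
  i=3: ✗ (no rhs in [7,7])
  i=4: ✗ (lhs fails at k=4 before rhs at j=8)
  i=5: ✗ (no rhs in [9,9])
  i=6: ✗ (no rhs in [10,10])
  i=7: ✗ (no rhs in [11,11])
  i=8: ✓ (rhs at j=12; lhs holds on [8,11])

8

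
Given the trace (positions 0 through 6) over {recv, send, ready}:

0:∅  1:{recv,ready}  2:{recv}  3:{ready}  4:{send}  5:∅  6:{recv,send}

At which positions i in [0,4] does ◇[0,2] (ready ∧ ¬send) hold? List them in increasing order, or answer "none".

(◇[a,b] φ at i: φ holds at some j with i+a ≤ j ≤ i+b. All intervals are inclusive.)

0, 1, 2, 3

Evaluate at each i in [0,4]:
  i=0: ✓ (witness j=1)
  i=1: ✓ (witness j=1)
  i=2: ✓ (witness j=3)
  i=3: ✓ (witness j=3)
  i=4: ✗ (none in [4,6])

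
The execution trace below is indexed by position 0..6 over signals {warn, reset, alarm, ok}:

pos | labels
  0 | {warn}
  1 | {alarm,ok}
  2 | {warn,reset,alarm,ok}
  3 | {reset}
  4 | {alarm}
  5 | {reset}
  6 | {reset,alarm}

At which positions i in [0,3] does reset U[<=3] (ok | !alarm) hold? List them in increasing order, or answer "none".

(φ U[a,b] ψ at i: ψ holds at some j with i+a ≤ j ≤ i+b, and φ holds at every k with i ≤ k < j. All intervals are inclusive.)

0, 1, 2, 3

Evaluate at each i in [0,3]:
  i=0: ✓ (rhs at j=0)
  i=1: ✓ (rhs at j=1)
  i=2: ✓ (rhs at j=2)
  i=3: ✓ (rhs at j=3)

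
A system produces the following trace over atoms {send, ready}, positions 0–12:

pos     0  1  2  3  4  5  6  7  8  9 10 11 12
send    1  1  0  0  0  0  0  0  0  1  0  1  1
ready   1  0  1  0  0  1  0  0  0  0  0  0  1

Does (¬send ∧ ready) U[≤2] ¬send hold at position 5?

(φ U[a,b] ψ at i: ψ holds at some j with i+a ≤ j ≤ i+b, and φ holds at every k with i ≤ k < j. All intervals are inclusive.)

Holds

Need some j in [5,7] with ¬send, and (¬send ∧ ready) at every k in [5,j-1].
  j=5: ¬send holds; no prefix to check → satisfied.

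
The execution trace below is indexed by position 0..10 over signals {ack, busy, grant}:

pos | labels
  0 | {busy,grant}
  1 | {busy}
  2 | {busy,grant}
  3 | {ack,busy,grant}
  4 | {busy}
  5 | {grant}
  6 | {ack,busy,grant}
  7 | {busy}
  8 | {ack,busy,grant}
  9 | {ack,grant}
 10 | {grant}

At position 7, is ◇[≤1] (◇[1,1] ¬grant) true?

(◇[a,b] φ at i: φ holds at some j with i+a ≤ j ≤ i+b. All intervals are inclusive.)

False

Check ◇[1,1] ¬grant at each j in [7,8]:
  j=7: fails (none in [8,8])
  j=8: fails (none in [9,9])
No position in the window satisfies it → formula fails.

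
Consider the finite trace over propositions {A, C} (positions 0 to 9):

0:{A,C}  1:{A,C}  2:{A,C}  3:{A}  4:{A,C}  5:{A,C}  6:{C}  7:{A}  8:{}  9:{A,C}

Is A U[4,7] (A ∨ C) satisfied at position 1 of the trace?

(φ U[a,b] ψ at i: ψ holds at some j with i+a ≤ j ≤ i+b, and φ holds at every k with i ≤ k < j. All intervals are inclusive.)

Need some j in [5,8] with (A ∨ C), and A at every k in [1,j-1].
  j=5: (A ∨ C) holds; A holds at every k in [1,4] → satisfied.

Holds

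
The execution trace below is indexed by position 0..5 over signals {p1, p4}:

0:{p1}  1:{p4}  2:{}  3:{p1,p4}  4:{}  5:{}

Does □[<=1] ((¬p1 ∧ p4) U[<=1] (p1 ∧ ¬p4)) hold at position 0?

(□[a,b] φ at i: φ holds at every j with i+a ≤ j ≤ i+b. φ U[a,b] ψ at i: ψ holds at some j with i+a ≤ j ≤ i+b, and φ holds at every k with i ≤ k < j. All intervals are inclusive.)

False

Check ((¬p1 ∧ p4) U[<=1] (p1 ∧ ¬p4)) at every j in [0,1]:
  j=0: holds
  j=1: fails
Fails at j=1 → formula fails.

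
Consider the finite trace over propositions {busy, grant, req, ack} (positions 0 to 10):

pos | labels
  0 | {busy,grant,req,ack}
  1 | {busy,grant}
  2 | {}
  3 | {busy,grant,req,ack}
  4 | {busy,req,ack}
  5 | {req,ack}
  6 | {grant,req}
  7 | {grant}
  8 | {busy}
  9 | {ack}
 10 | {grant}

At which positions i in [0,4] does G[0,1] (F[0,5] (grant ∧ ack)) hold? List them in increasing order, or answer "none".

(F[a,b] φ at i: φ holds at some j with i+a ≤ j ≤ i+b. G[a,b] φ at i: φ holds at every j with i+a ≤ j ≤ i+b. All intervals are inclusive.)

0, 1, 2

Evaluate at each i in [0,4]:
  i=0: ✓ (all of [0,1])
  i=1: ✓ (all of [1,2])
  i=2: ✓ (all of [2,3])
  i=3: ✗ (fails at j=4)
  i=4: ✗ (fails at j=4)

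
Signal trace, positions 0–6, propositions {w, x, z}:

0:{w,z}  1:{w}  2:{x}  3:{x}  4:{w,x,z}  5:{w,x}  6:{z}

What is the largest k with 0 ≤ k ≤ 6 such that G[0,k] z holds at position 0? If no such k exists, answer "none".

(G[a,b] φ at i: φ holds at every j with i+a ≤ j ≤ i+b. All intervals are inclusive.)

z must hold from j=0 onward; find where it first fails.
  j=0: holds
  j=1: fails
Holds on [0,0], so largest k = 0.

0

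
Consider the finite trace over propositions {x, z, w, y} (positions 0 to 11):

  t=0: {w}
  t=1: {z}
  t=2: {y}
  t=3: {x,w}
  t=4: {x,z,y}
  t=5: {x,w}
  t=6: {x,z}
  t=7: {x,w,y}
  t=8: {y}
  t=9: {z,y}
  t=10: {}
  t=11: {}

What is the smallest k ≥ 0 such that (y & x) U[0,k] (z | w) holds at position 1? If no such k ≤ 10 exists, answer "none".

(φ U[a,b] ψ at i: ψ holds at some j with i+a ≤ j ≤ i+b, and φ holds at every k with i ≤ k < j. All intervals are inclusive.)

0

Need earliest j ≥ 1 with (z | w), and (y & x) at every k in [1,j-1].
  j=1: rhs holds (empty prefix). k = 0.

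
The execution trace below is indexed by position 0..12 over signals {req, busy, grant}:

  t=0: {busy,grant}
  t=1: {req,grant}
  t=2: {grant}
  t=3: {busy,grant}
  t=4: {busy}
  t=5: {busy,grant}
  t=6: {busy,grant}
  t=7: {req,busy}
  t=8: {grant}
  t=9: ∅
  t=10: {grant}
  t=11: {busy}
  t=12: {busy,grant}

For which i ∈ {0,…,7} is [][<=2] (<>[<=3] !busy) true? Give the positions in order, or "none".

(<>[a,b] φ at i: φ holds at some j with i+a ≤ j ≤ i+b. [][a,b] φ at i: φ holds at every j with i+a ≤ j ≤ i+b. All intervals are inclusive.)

Evaluate at each i in [0,7]:
  i=0: ✓ (all of [0,2])
  i=1: ✗ (fails at j=3)
  i=2: ✗ (fails at j=3)
  i=3: ✗ (fails at j=3)
  i=4: ✗ (fails at j=4)
  i=5: ✓ (all of [5,7])
  i=6: ✓ (all of [6,8])
  i=7: ✓ (all of [7,9])

0, 5, 6, 7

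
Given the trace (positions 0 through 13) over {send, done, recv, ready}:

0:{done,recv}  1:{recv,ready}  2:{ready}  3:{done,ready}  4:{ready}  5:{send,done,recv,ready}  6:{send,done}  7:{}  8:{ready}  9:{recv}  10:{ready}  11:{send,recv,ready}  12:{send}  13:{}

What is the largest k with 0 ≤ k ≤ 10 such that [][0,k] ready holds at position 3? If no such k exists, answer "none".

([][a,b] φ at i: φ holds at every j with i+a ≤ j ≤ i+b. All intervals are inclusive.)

2

ready must hold from j=3 onward; find where it first fails.
  j=3: holds
  j=4: holds
  j=5: holds
  j=6: fails
Holds on [3,5], so largest k = 2.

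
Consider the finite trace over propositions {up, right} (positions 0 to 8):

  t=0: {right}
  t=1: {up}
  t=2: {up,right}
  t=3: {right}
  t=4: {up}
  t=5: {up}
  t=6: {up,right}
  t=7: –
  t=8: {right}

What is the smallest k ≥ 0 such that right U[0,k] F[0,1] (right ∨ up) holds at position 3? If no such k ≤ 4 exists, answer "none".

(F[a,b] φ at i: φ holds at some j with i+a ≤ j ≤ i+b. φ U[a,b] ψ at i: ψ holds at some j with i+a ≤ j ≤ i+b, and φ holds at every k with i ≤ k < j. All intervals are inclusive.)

Need earliest j ≥ 3 with F[0,1] (right ∨ up), and right at every k in [3,j-1].
  j=3: rhs holds (empty prefix). k = 0.

0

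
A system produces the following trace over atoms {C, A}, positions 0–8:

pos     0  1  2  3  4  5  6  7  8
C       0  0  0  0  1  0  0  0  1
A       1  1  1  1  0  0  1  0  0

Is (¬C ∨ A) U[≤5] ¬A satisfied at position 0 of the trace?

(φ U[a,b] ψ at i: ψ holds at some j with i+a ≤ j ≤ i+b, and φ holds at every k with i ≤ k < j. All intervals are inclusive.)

Need some j in [0,5] with ¬A, and (¬C ∨ A) at every k in [0,j-1].
  j=0: ¬A false.
  j=1: ¬A false.
  j=2: ¬A false.
  j=3: ¬A false.
  j=4: ¬A holds; (¬C ∨ A) holds at every k in [0,3] → satisfied.

True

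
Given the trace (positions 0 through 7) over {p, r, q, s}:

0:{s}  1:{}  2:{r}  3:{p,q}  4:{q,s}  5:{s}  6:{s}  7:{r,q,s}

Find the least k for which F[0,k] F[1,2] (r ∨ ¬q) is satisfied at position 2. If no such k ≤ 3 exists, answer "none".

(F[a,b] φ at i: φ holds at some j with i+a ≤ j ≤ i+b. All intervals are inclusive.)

1

Scan j = 2,3,… for F[1,2] (r ∨ ¬q):
  j=2: fails
  j=3: holds
First hit at j=3, so smallest k = 3-2 = 1.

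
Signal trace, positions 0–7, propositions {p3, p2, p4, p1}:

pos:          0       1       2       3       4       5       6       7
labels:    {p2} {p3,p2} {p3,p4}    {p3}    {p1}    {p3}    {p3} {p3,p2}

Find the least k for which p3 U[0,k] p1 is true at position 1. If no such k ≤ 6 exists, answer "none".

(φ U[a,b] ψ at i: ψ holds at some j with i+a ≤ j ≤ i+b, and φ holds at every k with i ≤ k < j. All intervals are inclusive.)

3

Need earliest j ≥ 1 with p1, and p3 at every k in [1,j-1].
  j=1: rhs fails.
  j=2: rhs fails.
  j=3: rhs fails.
  j=4: rhs holds; lhs holds on [1,3]. k = 3.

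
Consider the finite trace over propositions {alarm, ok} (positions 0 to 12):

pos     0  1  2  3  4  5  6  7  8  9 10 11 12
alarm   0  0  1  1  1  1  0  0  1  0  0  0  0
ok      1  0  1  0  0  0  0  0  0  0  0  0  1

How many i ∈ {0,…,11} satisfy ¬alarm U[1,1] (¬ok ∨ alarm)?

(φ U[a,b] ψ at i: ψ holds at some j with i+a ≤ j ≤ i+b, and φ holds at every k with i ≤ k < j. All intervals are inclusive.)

6

Evaluate at each i in [0,11]:
  i=0: ✓ (rhs at j=1; lhs holds on [0,0])
  i=1: ✓ (rhs at j=2; lhs holds on [1,1])
  i=2: ✗ (lhs fails at k=2 before rhs at j=3)
  i=3: ✗ (lhs fails at k=3 before rhs at j=4)
  i=4: ✗ (lhs fails at k=4 before rhs at j=5)
  i=5: ✗ (lhs fails at k=5 before rhs at j=6)
  i=6: ✓ (rhs at j=7; lhs holds on [6,6])
  i=7: ✓ (rhs at j=8; lhs holds on [7,7])
  i=8: ✗ (lhs fails at k=8 before rhs at j=9)
  i=9: ✓ (rhs at j=10; lhs holds on [9,9])
  i=10: ✓ (rhs at j=11; lhs holds on [10,10])
  i=11: ✗ (no rhs in [12,12])
Positions where it holds: {0, 1, 6, 7, 9, 10} → 6.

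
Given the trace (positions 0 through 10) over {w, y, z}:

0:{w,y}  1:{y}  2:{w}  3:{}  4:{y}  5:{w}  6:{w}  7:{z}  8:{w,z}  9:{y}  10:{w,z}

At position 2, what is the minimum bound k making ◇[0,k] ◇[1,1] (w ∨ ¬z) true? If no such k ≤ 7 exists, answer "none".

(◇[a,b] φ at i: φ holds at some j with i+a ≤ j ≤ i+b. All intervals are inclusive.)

Scan j = 2,3,… for ◇[1,1] (w ∨ ¬z):
  j=2: holds
First hit at j=2, so smallest k = 2-2 = 0.

0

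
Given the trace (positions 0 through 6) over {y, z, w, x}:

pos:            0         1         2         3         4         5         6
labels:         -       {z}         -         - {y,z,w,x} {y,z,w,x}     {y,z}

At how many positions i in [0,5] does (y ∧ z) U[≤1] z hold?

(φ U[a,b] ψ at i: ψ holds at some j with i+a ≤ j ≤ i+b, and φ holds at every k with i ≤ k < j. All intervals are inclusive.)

Evaluate at each i in [0,5]:
  i=0: ✗ (lhs fails at k=0 before rhs at j=1)
  i=1: ✓ (rhs at j=1)
  i=2: ✗ (no rhs in [2,3])
  i=3: ✗ (lhs fails at k=3 before rhs at j=4)
  i=4: ✓ (rhs at j=4)
  i=5: ✓ (rhs at j=5)
Positions where it holds: {1, 4, 5} → 3.

3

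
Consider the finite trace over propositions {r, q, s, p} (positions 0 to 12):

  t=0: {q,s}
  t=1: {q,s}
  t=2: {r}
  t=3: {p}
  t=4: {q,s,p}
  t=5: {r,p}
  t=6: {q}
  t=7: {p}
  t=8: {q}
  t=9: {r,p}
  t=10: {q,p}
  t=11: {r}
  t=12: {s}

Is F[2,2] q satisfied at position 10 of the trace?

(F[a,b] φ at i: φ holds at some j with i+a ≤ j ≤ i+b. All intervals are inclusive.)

Check q at each j in [12,12]:
  j=12: false
No position in the window satisfies it → formula fails.

False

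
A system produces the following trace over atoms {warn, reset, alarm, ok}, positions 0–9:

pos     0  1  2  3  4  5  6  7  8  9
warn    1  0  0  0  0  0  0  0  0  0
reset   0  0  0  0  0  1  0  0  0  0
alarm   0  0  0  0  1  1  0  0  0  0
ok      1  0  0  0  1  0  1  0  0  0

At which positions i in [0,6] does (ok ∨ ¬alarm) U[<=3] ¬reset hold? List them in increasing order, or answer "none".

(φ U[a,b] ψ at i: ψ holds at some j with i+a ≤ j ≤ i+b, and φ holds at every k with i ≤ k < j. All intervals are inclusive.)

0, 1, 2, 3, 4, 6

Evaluate at each i in [0,6]:
  i=0: ✓ (rhs at j=0)
  i=1: ✓ (rhs at j=1)
  i=2: ✓ (rhs at j=2)
  i=3: ✓ (rhs at j=3)
  i=4: ✓ (rhs at j=4)
  i=5: ✗ (lhs fails at k=5 before rhs at j=6)
  i=6: ✓ (rhs at j=6)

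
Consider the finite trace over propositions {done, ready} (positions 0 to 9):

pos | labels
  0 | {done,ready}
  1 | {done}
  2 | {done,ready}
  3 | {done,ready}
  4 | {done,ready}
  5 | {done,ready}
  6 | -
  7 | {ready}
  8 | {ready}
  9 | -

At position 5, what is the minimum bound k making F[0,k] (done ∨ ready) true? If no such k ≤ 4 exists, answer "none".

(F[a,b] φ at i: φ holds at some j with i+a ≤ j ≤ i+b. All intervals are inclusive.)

0

Scan j = 5,6,… for (done ∨ ready):
  j=5: holds
First hit at j=5, so smallest k = 5-5 = 0.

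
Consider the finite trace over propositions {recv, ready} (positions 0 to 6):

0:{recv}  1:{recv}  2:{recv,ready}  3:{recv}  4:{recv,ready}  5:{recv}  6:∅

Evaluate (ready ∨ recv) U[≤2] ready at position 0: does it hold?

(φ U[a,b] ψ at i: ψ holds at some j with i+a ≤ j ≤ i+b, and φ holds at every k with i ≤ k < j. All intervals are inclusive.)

Yes

Need some j in [0,2] with ready, and (ready ∨ recv) at every k in [0,j-1].
  j=0: ready false.
  j=1: ready false.
  j=2: ready holds; (ready ∨ recv) holds at every k in [0,1] → satisfied.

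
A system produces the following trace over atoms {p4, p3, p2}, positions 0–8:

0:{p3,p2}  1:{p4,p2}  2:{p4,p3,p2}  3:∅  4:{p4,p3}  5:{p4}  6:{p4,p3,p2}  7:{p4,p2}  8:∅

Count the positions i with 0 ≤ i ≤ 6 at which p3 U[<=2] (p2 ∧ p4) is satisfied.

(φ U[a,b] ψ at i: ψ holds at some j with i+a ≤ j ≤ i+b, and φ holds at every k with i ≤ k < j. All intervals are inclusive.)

4

Evaluate at each i in [0,6]:
  i=0: ✓ (rhs at j=1; lhs holds on [0,0])
  i=1: ✓ (rhs at j=1)
  i=2: ✓ (rhs at j=2)
  i=3: ✗ (no rhs in [3,5])
  i=4: ✗ (lhs fails at k=5 before rhs at j=6)
  i=5: ✗ (lhs fails at k=5 before rhs at j=6)
  i=6: ✓ (rhs at j=6)
Positions where it holds: {0, 1, 2, 6} → 4.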